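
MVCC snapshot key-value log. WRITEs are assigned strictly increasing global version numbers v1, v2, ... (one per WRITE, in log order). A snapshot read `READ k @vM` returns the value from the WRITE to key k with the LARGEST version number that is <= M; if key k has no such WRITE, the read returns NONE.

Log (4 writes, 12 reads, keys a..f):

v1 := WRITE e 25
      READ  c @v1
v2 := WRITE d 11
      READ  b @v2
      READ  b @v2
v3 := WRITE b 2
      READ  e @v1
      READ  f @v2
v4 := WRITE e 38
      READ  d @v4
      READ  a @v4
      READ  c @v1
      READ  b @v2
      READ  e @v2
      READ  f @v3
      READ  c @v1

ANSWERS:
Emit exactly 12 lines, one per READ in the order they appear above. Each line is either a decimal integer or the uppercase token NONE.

v1: WRITE e=25  (e history now [(1, 25)])
READ c @v1: history=[] -> no version <= 1 -> NONE
v2: WRITE d=11  (d history now [(2, 11)])
READ b @v2: history=[] -> no version <= 2 -> NONE
READ b @v2: history=[] -> no version <= 2 -> NONE
v3: WRITE b=2  (b history now [(3, 2)])
READ e @v1: history=[(1, 25)] -> pick v1 -> 25
READ f @v2: history=[] -> no version <= 2 -> NONE
v4: WRITE e=38  (e history now [(1, 25), (4, 38)])
READ d @v4: history=[(2, 11)] -> pick v2 -> 11
READ a @v4: history=[] -> no version <= 4 -> NONE
READ c @v1: history=[] -> no version <= 1 -> NONE
READ b @v2: history=[(3, 2)] -> no version <= 2 -> NONE
READ e @v2: history=[(1, 25), (4, 38)] -> pick v1 -> 25
READ f @v3: history=[] -> no version <= 3 -> NONE
READ c @v1: history=[] -> no version <= 1 -> NONE

Answer: NONE
NONE
NONE
25
NONE
11
NONE
NONE
NONE
25
NONE
NONE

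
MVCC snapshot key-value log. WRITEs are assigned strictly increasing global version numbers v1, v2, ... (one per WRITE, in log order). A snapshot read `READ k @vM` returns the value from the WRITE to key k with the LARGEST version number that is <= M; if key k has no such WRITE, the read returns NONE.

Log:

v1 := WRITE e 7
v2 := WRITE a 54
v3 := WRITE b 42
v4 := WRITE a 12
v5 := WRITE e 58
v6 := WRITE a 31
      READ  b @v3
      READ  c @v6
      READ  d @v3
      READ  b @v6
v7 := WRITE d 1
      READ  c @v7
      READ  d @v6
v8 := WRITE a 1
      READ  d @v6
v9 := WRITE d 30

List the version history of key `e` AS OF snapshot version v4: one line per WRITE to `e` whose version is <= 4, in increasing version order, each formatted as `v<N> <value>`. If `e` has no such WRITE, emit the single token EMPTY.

Scan writes for key=e with version <= 4:
  v1 WRITE e 7 -> keep
  v2 WRITE a 54 -> skip
  v3 WRITE b 42 -> skip
  v4 WRITE a 12 -> skip
  v5 WRITE e 58 -> drop (> snap)
  v6 WRITE a 31 -> skip
  v7 WRITE d 1 -> skip
  v8 WRITE a 1 -> skip
  v9 WRITE d 30 -> skip
Collected: [(1, 7)]

Answer: v1 7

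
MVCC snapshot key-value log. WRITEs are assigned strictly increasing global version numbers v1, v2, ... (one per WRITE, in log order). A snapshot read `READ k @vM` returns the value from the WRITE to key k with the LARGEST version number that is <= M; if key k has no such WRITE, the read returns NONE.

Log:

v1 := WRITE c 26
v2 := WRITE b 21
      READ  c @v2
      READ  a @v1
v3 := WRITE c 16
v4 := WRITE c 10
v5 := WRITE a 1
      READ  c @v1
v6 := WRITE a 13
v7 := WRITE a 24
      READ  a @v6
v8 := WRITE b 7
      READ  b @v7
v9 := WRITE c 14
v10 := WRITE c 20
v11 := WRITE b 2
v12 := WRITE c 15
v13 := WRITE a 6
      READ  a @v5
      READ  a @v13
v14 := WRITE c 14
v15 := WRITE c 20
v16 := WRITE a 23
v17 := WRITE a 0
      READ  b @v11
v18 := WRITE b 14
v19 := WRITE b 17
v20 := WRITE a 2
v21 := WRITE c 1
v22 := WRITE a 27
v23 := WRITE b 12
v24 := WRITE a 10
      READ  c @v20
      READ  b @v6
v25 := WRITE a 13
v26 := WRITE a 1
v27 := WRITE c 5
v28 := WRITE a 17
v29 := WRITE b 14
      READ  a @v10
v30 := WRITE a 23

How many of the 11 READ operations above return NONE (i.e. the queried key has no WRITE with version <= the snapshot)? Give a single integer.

Answer: 1

Derivation:
v1: WRITE c=26  (c history now [(1, 26)])
v2: WRITE b=21  (b history now [(2, 21)])
READ c @v2: history=[(1, 26)] -> pick v1 -> 26
READ a @v1: history=[] -> no version <= 1 -> NONE
v3: WRITE c=16  (c history now [(1, 26), (3, 16)])
v4: WRITE c=10  (c history now [(1, 26), (3, 16), (4, 10)])
v5: WRITE a=1  (a history now [(5, 1)])
READ c @v1: history=[(1, 26), (3, 16), (4, 10)] -> pick v1 -> 26
v6: WRITE a=13  (a history now [(5, 1), (6, 13)])
v7: WRITE a=24  (a history now [(5, 1), (6, 13), (7, 24)])
READ a @v6: history=[(5, 1), (6, 13), (7, 24)] -> pick v6 -> 13
v8: WRITE b=7  (b history now [(2, 21), (8, 7)])
READ b @v7: history=[(2, 21), (8, 7)] -> pick v2 -> 21
v9: WRITE c=14  (c history now [(1, 26), (3, 16), (4, 10), (9, 14)])
v10: WRITE c=20  (c history now [(1, 26), (3, 16), (4, 10), (9, 14), (10, 20)])
v11: WRITE b=2  (b history now [(2, 21), (8, 7), (11, 2)])
v12: WRITE c=15  (c history now [(1, 26), (3, 16), (4, 10), (9, 14), (10, 20), (12, 15)])
v13: WRITE a=6  (a history now [(5, 1), (6, 13), (7, 24), (13, 6)])
READ a @v5: history=[(5, 1), (6, 13), (7, 24), (13, 6)] -> pick v5 -> 1
READ a @v13: history=[(5, 1), (6, 13), (7, 24), (13, 6)] -> pick v13 -> 6
v14: WRITE c=14  (c history now [(1, 26), (3, 16), (4, 10), (9, 14), (10, 20), (12, 15), (14, 14)])
v15: WRITE c=20  (c history now [(1, 26), (3, 16), (4, 10), (9, 14), (10, 20), (12, 15), (14, 14), (15, 20)])
v16: WRITE a=23  (a history now [(5, 1), (6, 13), (7, 24), (13, 6), (16, 23)])
v17: WRITE a=0  (a history now [(5, 1), (6, 13), (7, 24), (13, 6), (16, 23), (17, 0)])
READ b @v11: history=[(2, 21), (8, 7), (11, 2)] -> pick v11 -> 2
v18: WRITE b=14  (b history now [(2, 21), (8, 7), (11, 2), (18, 14)])
v19: WRITE b=17  (b history now [(2, 21), (8, 7), (11, 2), (18, 14), (19, 17)])
v20: WRITE a=2  (a history now [(5, 1), (6, 13), (7, 24), (13, 6), (16, 23), (17, 0), (20, 2)])
v21: WRITE c=1  (c history now [(1, 26), (3, 16), (4, 10), (9, 14), (10, 20), (12, 15), (14, 14), (15, 20), (21, 1)])
v22: WRITE a=27  (a history now [(5, 1), (6, 13), (7, 24), (13, 6), (16, 23), (17, 0), (20, 2), (22, 27)])
v23: WRITE b=12  (b history now [(2, 21), (8, 7), (11, 2), (18, 14), (19, 17), (23, 12)])
v24: WRITE a=10  (a history now [(5, 1), (6, 13), (7, 24), (13, 6), (16, 23), (17, 0), (20, 2), (22, 27), (24, 10)])
READ c @v20: history=[(1, 26), (3, 16), (4, 10), (9, 14), (10, 20), (12, 15), (14, 14), (15, 20), (21, 1)] -> pick v15 -> 20
READ b @v6: history=[(2, 21), (8, 7), (11, 2), (18, 14), (19, 17), (23, 12)] -> pick v2 -> 21
v25: WRITE a=13  (a history now [(5, 1), (6, 13), (7, 24), (13, 6), (16, 23), (17, 0), (20, 2), (22, 27), (24, 10), (25, 13)])
v26: WRITE a=1  (a history now [(5, 1), (6, 13), (7, 24), (13, 6), (16, 23), (17, 0), (20, 2), (22, 27), (24, 10), (25, 13), (26, 1)])
v27: WRITE c=5  (c history now [(1, 26), (3, 16), (4, 10), (9, 14), (10, 20), (12, 15), (14, 14), (15, 20), (21, 1), (27, 5)])
v28: WRITE a=17  (a history now [(5, 1), (6, 13), (7, 24), (13, 6), (16, 23), (17, 0), (20, 2), (22, 27), (24, 10), (25, 13), (26, 1), (28, 17)])
v29: WRITE b=14  (b history now [(2, 21), (8, 7), (11, 2), (18, 14), (19, 17), (23, 12), (29, 14)])
READ a @v10: history=[(5, 1), (6, 13), (7, 24), (13, 6), (16, 23), (17, 0), (20, 2), (22, 27), (24, 10), (25, 13), (26, 1), (28, 17)] -> pick v7 -> 24
v30: WRITE a=23  (a history now [(5, 1), (6, 13), (7, 24), (13, 6), (16, 23), (17, 0), (20, 2), (22, 27), (24, 10), (25, 13), (26, 1), (28, 17), (30, 23)])
Read results in order: ['26', 'NONE', '26', '13', '21', '1', '6', '2', '20', '21', '24']
NONE count = 1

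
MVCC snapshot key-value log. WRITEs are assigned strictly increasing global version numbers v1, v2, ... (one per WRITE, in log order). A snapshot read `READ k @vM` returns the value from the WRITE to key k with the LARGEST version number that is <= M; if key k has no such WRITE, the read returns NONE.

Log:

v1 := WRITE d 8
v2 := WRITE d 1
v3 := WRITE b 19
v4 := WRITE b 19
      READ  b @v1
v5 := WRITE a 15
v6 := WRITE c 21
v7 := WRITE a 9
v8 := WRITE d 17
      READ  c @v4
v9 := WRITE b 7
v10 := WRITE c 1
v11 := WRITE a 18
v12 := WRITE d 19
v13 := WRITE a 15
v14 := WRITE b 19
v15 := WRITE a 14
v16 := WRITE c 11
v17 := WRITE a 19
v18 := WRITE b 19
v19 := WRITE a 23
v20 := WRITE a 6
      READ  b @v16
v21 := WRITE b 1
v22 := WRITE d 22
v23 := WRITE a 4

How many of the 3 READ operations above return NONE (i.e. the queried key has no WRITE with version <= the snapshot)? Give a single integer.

v1: WRITE d=8  (d history now [(1, 8)])
v2: WRITE d=1  (d history now [(1, 8), (2, 1)])
v3: WRITE b=19  (b history now [(3, 19)])
v4: WRITE b=19  (b history now [(3, 19), (4, 19)])
READ b @v1: history=[(3, 19), (4, 19)] -> no version <= 1 -> NONE
v5: WRITE a=15  (a history now [(5, 15)])
v6: WRITE c=21  (c history now [(6, 21)])
v7: WRITE a=9  (a history now [(5, 15), (7, 9)])
v8: WRITE d=17  (d history now [(1, 8), (2, 1), (8, 17)])
READ c @v4: history=[(6, 21)] -> no version <= 4 -> NONE
v9: WRITE b=7  (b history now [(3, 19), (4, 19), (9, 7)])
v10: WRITE c=1  (c history now [(6, 21), (10, 1)])
v11: WRITE a=18  (a history now [(5, 15), (7, 9), (11, 18)])
v12: WRITE d=19  (d history now [(1, 8), (2, 1), (8, 17), (12, 19)])
v13: WRITE a=15  (a history now [(5, 15), (7, 9), (11, 18), (13, 15)])
v14: WRITE b=19  (b history now [(3, 19), (4, 19), (9, 7), (14, 19)])
v15: WRITE a=14  (a history now [(5, 15), (7, 9), (11, 18), (13, 15), (15, 14)])
v16: WRITE c=11  (c history now [(6, 21), (10, 1), (16, 11)])
v17: WRITE a=19  (a history now [(5, 15), (7, 9), (11, 18), (13, 15), (15, 14), (17, 19)])
v18: WRITE b=19  (b history now [(3, 19), (4, 19), (9, 7), (14, 19), (18, 19)])
v19: WRITE a=23  (a history now [(5, 15), (7, 9), (11, 18), (13, 15), (15, 14), (17, 19), (19, 23)])
v20: WRITE a=6  (a history now [(5, 15), (7, 9), (11, 18), (13, 15), (15, 14), (17, 19), (19, 23), (20, 6)])
READ b @v16: history=[(3, 19), (4, 19), (9, 7), (14, 19), (18, 19)] -> pick v14 -> 19
v21: WRITE b=1  (b history now [(3, 19), (4, 19), (9, 7), (14, 19), (18, 19), (21, 1)])
v22: WRITE d=22  (d history now [(1, 8), (2, 1), (8, 17), (12, 19), (22, 22)])
v23: WRITE a=4  (a history now [(5, 15), (7, 9), (11, 18), (13, 15), (15, 14), (17, 19), (19, 23), (20, 6), (23, 4)])
Read results in order: ['NONE', 'NONE', '19']
NONE count = 2

Answer: 2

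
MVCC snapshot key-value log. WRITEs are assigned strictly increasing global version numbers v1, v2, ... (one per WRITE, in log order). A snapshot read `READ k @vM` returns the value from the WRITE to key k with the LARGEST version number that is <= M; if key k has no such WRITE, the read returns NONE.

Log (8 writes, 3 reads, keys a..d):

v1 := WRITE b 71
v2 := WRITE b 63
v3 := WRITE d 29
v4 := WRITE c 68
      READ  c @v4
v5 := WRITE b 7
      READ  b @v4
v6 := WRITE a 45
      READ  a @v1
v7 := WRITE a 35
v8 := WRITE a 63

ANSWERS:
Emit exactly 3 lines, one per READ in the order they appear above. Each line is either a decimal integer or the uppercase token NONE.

Answer: 68
63
NONE

Derivation:
v1: WRITE b=71  (b history now [(1, 71)])
v2: WRITE b=63  (b history now [(1, 71), (2, 63)])
v3: WRITE d=29  (d history now [(3, 29)])
v4: WRITE c=68  (c history now [(4, 68)])
READ c @v4: history=[(4, 68)] -> pick v4 -> 68
v5: WRITE b=7  (b history now [(1, 71), (2, 63), (5, 7)])
READ b @v4: history=[(1, 71), (2, 63), (5, 7)] -> pick v2 -> 63
v6: WRITE a=45  (a history now [(6, 45)])
READ a @v1: history=[(6, 45)] -> no version <= 1 -> NONE
v7: WRITE a=35  (a history now [(6, 45), (7, 35)])
v8: WRITE a=63  (a history now [(6, 45), (7, 35), (8, 63)])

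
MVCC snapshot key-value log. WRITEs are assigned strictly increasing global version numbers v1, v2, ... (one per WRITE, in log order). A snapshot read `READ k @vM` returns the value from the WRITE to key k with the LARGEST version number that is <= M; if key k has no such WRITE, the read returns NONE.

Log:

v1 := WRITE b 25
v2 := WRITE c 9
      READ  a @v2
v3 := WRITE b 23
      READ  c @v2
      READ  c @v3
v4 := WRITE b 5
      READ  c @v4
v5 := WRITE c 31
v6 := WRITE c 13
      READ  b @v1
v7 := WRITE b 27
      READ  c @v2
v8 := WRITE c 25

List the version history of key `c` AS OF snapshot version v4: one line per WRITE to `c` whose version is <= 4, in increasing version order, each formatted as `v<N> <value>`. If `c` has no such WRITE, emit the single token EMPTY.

Scan writes for key=c with version <= 4:
  v1 WRITE b 25 -> skip
  v2 WRITE c 9 -> keep
  v3 WRITE b 23 -> skip
  v4 WRITE b 5 -> skip
  v5 WRITE c 31 -> drop (> snap)
  v6 WRITE c 13 -> drop (> snap)
  v7 WRITE b 27 -> skip
  v8 WRITE c 25 -> drop (> snap)
Collected: [(2, 9)]

Answer: v2 9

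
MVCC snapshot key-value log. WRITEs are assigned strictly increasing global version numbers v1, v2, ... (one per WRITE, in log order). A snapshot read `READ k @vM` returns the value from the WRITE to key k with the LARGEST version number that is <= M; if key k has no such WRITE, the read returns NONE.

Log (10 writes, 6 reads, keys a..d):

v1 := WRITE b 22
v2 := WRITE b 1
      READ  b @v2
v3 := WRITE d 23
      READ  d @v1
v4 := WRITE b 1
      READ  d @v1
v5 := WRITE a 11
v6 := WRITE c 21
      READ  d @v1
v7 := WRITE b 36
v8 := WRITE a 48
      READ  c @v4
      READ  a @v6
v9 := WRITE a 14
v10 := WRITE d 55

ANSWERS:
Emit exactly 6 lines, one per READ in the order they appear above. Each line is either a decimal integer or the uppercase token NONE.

v1: WRITE b=22  (b history now [(1, 22)])
v2: WRITE b=1  (b history now [(1, 22), (2, 1)])
READ b @v2: history=[(1, 22), (2, 1)] -> pick v2 -> 1
v3: WRITE d=23  (d history now [(3, 23)])
READ d @v1: history=[(3, 23)] -> no version <= 1 -> NONE
v4: WRITE b=1  (b history now [(1, 22), (2, 1), (4, 1)])
READ d @v1: history=[(3, 23)] -> no version <= 1 -> NONE
v5: WRITE a=11  (a history now [(5, 11)])
v6: WRITE c=21  (c history now [(6, 21)])
READ d @v1: history=[(3, 23)] -> no version <= 1 -> NONE
v7: WRITE b=36  (b history now [(1, 22), (2, 1), (4, 1), (7, 36)])
v8: WRITE a=48  (a history now [(5, 11), (8, 48)])
READ c @v4: history=[(6, 21)] -> no version <= 4 -> NONE
READ a @v6: history=[(5, 11), (8, 48)] -> pick v5 -> 11
v9: WRITE a=14  (a history now [(5, 11), (8, 48), (9, 14)])
v10: WRITE d=55  (d history now [(3, 23), (10, 55)])

Answer: 1
NONE
NONE
NONE
NONE
11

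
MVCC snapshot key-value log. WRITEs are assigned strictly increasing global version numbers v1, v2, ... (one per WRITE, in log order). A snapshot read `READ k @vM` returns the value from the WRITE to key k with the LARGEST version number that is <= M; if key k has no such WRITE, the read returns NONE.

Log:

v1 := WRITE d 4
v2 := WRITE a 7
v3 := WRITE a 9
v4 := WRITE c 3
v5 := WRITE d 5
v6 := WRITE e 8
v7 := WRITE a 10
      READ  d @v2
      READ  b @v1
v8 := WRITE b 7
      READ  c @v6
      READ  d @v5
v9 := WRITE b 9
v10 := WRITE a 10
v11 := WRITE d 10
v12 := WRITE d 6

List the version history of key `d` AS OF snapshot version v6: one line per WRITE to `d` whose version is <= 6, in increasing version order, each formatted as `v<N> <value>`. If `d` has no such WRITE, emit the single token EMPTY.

Scan writes for key=d with version <= 6:
  v1 WRITE d 4 -> keep
  v2 WRITE a 7 -> skip
  v3 WRITE a 9 -> skip
  v4 WRITE c 3 -> skip
  v5 WRITE d 5 -> keep
  v6 WRITE e 8 -> skip
  v7 WRITE a 10 -> skip
  v8 WRITE b 7 -> skip
  v9 WRITE b 9 -> skip
  v10 WRITE a 10 -> skip
  v11 WRITE d 10 -> drop (> snap)
  v12 WRITE d 6 -> drop (> snap)
Collected: [(1, 4), (5, 5)]

Answer: v1 4
v5 5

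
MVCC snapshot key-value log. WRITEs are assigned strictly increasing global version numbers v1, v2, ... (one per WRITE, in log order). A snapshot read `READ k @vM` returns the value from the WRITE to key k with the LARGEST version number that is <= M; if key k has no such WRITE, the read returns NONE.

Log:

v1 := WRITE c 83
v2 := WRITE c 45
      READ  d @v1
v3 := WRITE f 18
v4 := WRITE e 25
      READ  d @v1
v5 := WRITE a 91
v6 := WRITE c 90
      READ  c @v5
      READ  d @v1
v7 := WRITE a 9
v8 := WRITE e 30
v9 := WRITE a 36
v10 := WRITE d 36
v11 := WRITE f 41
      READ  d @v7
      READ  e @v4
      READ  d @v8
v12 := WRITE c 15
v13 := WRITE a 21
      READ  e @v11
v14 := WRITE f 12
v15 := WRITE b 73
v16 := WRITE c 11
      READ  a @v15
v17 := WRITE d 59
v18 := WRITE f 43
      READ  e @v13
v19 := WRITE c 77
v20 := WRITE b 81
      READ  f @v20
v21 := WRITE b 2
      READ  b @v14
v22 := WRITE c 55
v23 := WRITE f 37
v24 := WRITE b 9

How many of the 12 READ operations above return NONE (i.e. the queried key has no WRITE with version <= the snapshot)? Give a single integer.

Answer: 6

Derivation:
v1: WRITE c=83  (c history now [(1, 83)])
v2: WRITE c=45  (c history now [(1, 83), (2, 45)])
READ d @v1: history=[] -> no version <= 1 -> NONE
v3: WRITE f=18  (f history now [(3, 18)])
v4: WRITE e=25  (e history now [(4, 25)])
READ d @v1: history=[] -> no version <= 1 -> NONE
v5: WRITE a=91  (a history now [(5, 91)])
v6: WRITE c=90  (c history now [(1, 83), (2, 45), (6, 90)])
READ c @v5: history=[(1, 83), (2, 45), (6, 90)] -> pick v2 -> 45
READ d @v1: history=[] -> no version <= 1 -> NONE
v7: WRITE a=9  (a history now [(5, 91), (7, 9)])
v8: WRITE e=30  (e history now [(4, 25), (8, 30)])
v9: WRITE a=36  (a history now [(5, 91), (7, 9), (9, 36)])
v10: WRITE d=36  (d history now [(10, 36)])
v11: WRITE f=41  (f history now [(3, 18), (11, 41)])
READ d @v7: history=[(10, 36)] -> no version <= 7 -> NONE
READ e @v4: history=[(4, 25), (8, 30)] -> pick v4 -> 25
READ d @v8: history=[(10, 36)] -> no version <= 8 -> NONE
v12: WRITE c=15  (c history now [(1, 83), (2, 45), (6, 90), (12, 15)])
v13: WRITE a=21  (a history now [(5, 91), (7, 9), (9, 36), (13, 21)])
READ e @v11: history=[(4, 25), (8, 30)] -> pick v8 -> 30
v14: WRITE f=12  (f history now [(3, 18), (11, 41), (14, 12)])
v15: WRITE b=73  (b history now [(15, 73)])
v16: WRITE c=11  (c history now [(1, 83), (2, 45), (6, 90), (12, 15), (16, 11)])
READ a @v15: history=[(5, 91), (7, 9), (9, 36), (13, 21)] -> pick v13 -> 21
v17: WRITE d=59  (d history now [(10, 36), (17, 59)])
v18: WRITE f=43  (f history now [(3, 18), (11, 41), (14, 12), (18, 43)])
READ e @v13: history=[(4, 25), (8, 30)] -> pick v8 -> 30
v19: WRITE c=77  (c history now [(1, 83), (2, 45), (6, 90), (12, 15), (16, 11), (19, 77)])
v20: WRITE b=81  (b history now [(15, 73), (20, 81)])
READ f @v20: history=[(3, 18), (11, 41), (14, 12), (18, 43)] -> pick v18 -> 43
v21: WRITE b=2  (b history now [(15, 73), (20, 81), (21, 2)])
READ b @v14: history=[(15, 73), (20, 81), (21, 2)] -> no version <= 14 -> NONE
v22: WRITE c=55  (c history now [(1, 83), (2, 45), (6, 90), (12, 15), (16, 11), (19, 77), (22, 55)])
v23: WRITE f=37  (f history now [(3, 18), (11, 41), (14, 12), (18, 43), (23, 37)])
v24: WRITE b=9  (b history now [(15, 73), (20, 81), (21, 2), (24, 9)])
Read results in order: ['NONE', 'NONE', '45', 'NONE', 'NONE', '25', 'NONE', '30', '21', '30', '43', 'NONE']
NONE count = 6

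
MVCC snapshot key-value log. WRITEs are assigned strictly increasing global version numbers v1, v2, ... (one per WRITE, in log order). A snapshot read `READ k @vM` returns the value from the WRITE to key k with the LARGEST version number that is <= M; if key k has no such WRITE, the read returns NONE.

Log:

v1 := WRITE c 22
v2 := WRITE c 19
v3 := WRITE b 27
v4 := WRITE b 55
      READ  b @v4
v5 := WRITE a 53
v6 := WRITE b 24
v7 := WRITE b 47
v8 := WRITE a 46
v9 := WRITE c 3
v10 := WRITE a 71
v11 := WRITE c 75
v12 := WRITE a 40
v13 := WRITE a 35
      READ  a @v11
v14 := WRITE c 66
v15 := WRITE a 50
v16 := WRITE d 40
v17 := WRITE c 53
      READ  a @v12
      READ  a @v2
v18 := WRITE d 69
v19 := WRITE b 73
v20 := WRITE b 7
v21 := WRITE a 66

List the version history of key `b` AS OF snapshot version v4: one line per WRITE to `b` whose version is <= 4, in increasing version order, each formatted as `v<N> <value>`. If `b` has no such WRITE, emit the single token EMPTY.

Answer: v3 27
v4 55

Derivation:
Scan writes for key=b with version <= 4:
  v1 WRITE c 22 -> skip
  v2 WRITE c 19 -> skip
  v3 WRITE b 27 -> keep
  v4 WRITE b 55 -> keep
  v5 WRITE a 53 -> skip
  v6 WRITE b 24 -> drop (> snap)
  v7 WRITE b 47 -> drop (> snap)
  v8 WRITE a 46 -> skip
  v9 WRITE c 3 -> skip
  v10 WRITE a 71 -> skip
  v11 WRITE c 75 -> skip
  v12 WRITE a 40 -> skip
  v13 WRITE a 35 -> skip
  v14 WRITE c 66 -> skip
  v15 WRITE a 50 -> skip
  v16 WRITE d 40 -> skip
  v17 WRITE c 53 -> skip
  v18 WRITE d 69 -> skip
  v19 WRITE b 73 -> drop (> snap)
  v20 WRITE b 7 -> drop (> snap)
  v21 WRITE a 66 -> skip
Collected: [(3, 27), (4, 55)]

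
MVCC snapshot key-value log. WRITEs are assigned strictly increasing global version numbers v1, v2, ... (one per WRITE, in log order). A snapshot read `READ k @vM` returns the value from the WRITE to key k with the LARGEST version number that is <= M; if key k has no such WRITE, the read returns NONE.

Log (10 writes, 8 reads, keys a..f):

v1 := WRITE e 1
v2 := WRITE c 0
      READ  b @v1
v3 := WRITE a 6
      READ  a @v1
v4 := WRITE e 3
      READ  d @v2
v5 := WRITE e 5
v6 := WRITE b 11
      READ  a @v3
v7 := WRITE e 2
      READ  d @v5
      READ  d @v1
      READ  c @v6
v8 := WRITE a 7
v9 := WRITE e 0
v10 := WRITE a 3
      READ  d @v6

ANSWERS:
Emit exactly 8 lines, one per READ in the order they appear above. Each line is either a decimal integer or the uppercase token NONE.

Answer: NONE
NONE
NONE
6
NONE
NONE
0
NONE

Derivation:
v1: WRITE e=1  (e history now [(1, 1)])
v2: WRITE c=0  (c history now [(2, 0)])
READ b @v1: history=[] -> no version <= 1 -> NONE
v3: WRITE a=6  (a history now [(3, 6)])
READ a @v1: history=[(3, 6)] -> no version <= 1 -> NONE
v4: WRITE e=3  (e history now [(1, 1), (4, 3)])
READ d @v2: history=[] -> no version <= 2 -> NONE
v5: WRITE e=5  (e history now [(1, 1), (4, 3), (5, 5)])
v6: WRITE b=11  (b history now [(6, 11)])
READ a @v3: history=[(3, 6)] -> pick v3 -> 6
v7: WRITE e=2  (e history now [(1, 1), (4, 3), (5, 5), (7, 2)])
READ d @v5: history=[] -> no version <= 5 -> NONE
READ d @v1: history=[] -> no version <= 1 -> NONE
READ c @v6: history=[(2, 0)] -> pick v2 -> 0
v8: WRITE a=7  (a history now [(3, 6), (8, 7)])
v9: WRITE e=0  (e history now [(1, 1), (4, 3), (5, 5), (7, 2), (9, 0)])
v10: WRITE a=3  (a history now [(3, 6), (8, 7), (10, 3)])
READ d @v6: history=[] -> no version <= 6 -> NONE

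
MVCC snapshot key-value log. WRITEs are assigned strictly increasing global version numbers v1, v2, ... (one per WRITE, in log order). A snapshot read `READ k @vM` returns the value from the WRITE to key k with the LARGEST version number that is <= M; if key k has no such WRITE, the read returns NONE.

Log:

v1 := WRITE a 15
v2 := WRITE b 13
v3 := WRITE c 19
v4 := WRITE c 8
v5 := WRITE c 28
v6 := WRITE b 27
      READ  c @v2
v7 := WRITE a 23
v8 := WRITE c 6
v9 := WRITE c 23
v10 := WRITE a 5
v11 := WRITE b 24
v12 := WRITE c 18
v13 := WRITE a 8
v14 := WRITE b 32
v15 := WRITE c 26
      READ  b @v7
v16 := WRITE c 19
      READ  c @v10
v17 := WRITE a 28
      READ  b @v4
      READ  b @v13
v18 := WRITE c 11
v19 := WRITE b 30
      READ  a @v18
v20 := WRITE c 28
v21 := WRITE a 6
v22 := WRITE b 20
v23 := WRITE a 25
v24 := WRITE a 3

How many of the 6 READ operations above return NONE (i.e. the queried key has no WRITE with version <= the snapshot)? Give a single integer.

Answer: 1

Derivation:
v1: WRITE a=15  (a history now [(1, 15)])
v2: WRITE b=13  (b history now [(2, 13)])
v3: WRITE c=19  (c history now [(3, 19)])
v4: WRITE c=8  (c history now [(3, 19), (4, 8)])
v5: WRITE c=28  (c history now [(3, 19), (4, 8), (5, 28)])
v6: WRITE b=27  (b history now [(2, 13), (6, 27)])
READ c @v2: history=[(3, 19), (4, 8), (5, 28)] -> no version <= 2 -> NONE
v7: WRITE a=23  (a history now [(1, 15), (7, 23)])
v8: WRITE c=6  (c history now [(3, 19), (4, 8), (5, 28), (8, 6)])
v9: WRITE c=23  (c history now [(3, 19), (4, 8), (5, 28), (8, 6), (9, 23)])
v10: WRITE a=5  (a history now [(1, 15), (7, 23), (10, 5)])
v11: WRITE b=24  (b history now [(2, 13), (6, 27), (11, 24)])
v12: WRITE c=18  (c history now [(3, 19), (4, 8), (5, 28), (8, 6), (9, 23), (12, 18)])
v13: WRITE a=8  (a history now [(1, 15), (7, 23), (10, 5), (13, 8)])
v14: WRITE b=32  (b history now [(2, 13), (6, 27), (11, 24), (14, 32)])
v15: WRITE c=26  (c history now [(3, 19), (4, 8), (5, 28), (8, 6), (9, 23), (12, 18), (15, 26)])
READ b @v7: history=[(2, 13), (6, 27), (11, 24), (14, 32)] -> pick v6 -> 27
v16: WRITE c=19  (c history now [(3, 19), (4, 8), (5, 28), (8, 6), (9, 23), (12, 18), (15, 26), (16, 19)])
READ c @v10: history=[(3, 19), (4, 8), (5, 28), (8, 6), (9, 23), (12, 18), (15, 26), (16, 19)] -> pick v9 -> 23
v17: WRITE a=28  (a history now [(1, 15), (7, 23), (10, 5), (13, 8), (17, 28)])
READ b @v4: history=[(2, 13), (6, 27), (11, 24), (14, 32)] -> pick v2 -> 13
READ b @v13: history=[(2, 13), (6, 27), (11, 24), (14, 32)] -> pick v11 -> 24
v18: WRITE c=11  (c history now [(3, 19), (4, 8), (5, 28), (8, 6), (9, 23), (12, 18), (15, 26), (16, 19), (18, 11)])
v19: WRITE b=30  (b history now [(2, 13), (6, 27), (11, 24), (14, 32), (19, 30)])
READ a @v18: history=[(1, 15), (7, 23), (10, 5), (13, 8), (17, 28)] -> pick v17 -> 28
v20: WRITE c=28  (c history now [(3, 19), (4, 8), (5, 28), (8, 6), (9, 23), (12, 18), (15, 26), (16, 19), (18, 11), (20, 28)])
v21: WRITE a=6  (a history now [(1, 15), (7, 23), (10, 5), (13, 8), (17, 28), (21, 6)])
v22: WRITE b=20  (b history now [(2, 13), (6, 27), (11, 24), (14, 32), (19, 30), (22, 20)])
v23: WRITE a=25  (a history now [(1, 15), (7, 23), (10, 5), (13, 8), (17, 28), (21, 6), (23, 25)])
v24: WRITE a=3  (a history now [(1, 15), (7, 23), (10, 5), (13, 8), (17, 28), (21, 6), (23, 25), (24, 3)])
Read results in order: ['NONE', '27', '23', '13', '24', '28']
NONE count = 1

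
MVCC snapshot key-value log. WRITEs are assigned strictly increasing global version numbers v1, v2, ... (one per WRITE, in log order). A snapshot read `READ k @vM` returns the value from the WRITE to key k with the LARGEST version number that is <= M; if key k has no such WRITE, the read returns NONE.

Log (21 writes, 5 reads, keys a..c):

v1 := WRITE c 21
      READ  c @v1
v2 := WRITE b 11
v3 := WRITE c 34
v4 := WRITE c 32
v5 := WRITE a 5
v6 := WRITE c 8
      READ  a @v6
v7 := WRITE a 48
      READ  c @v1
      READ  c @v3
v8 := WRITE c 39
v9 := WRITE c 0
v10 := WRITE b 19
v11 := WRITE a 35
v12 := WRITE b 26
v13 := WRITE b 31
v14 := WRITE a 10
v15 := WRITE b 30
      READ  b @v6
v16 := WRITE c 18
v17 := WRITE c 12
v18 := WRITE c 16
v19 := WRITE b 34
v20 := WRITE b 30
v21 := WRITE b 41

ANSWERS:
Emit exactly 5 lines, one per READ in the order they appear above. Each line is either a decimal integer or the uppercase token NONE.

v1: WRITE c=21  (c history now [(1, 21)])
READ c @v1: history=[(1, 21)] -> pick v1 -> 21
v2: WRITE b=11  (b history now [(2, 11)])
v3: WRITE c=34  (c history now [(1, 21), (3, 34)])
v4: WRITE c=32  (c history now [(1, 21), (3, 34), (4, 32)])
v5: WRITE a=5  (a history now [(5, 5)])
v6: WRITE c=8  (c history now [(1, 21), (3, 34), (4, 32), (6, 8)])
READ a @v6: history=[(5, 5)] -> pick v5 -> 5
v7: WRITE a=48  (a history now [(5, 5), (7, 48)])
READ c @v1: history=[(1, 21), (3, 34), (4, 32), (6, 8)] -> pick v1 -> 21
READ c @v3: history=[(1, 21), (3, 34), (4, 32), (6, 8)] -> pick v3 -> 34
v8: WRITE c=39  (c history now [(1, 21), (3, 34), (4, 32), (6, 8), (8, 39)])
v9: WRITE c=0  (c history now [(1, 21), (3, 34), (4, 32), (6, 8), (8, 39), (9, 0)])
v10: WRITE b=19  (b history now [(2, 11), (10, 19)])
v11: WRITE a=35  (a history now [(5, 5), (7, 48), (11, 35)])
v12: WRITE b=26  (b history now [(2, 11), (10, 19), (12, 26)])
v13: WRITE b=31  (b history now [(2, 11), (10, 19), (12, 26), (13, 31)])
v14: WRITE a=10  (a history now [(5, 5), (7, 48), (11, 35), (14, 10)])
v15: WRITE b=30  (b history now [(2, 11), (10, 19), (12, 26), (13, 31), (15, 30)])
READ b @v6: history=[(2, 11), (10, 19), (12, 26), (13, 31), (15, 30)] -> pick v2 -> 11
v16: WRITE c=18  (c history now [(1, 21), (3, 34), (4, 32), (6, 8), (8, 39), (9, 0), (16, 18)])
v17: WRITE c=12  (c history now [(1, 21), (3, 34), (4, 32), (6, 8), (8, 39), (9, 0), (16, 18), (17, 12)])
v18: WRITE c=16  (c history now [(1, 21), (3, 34), (4, 32), (6, 8), (8, 39), (9, 0), (16, 18), (17, 12), (18, 16)])
v19: WRITE b=34  (b history now [(2, 11), (10, 19), (12, 26), (13, 31), (15, 30), (19, 34)])
v20: WRITE b=30  (b history now [(2, 11), (10, 19), (12, 26), (13, 31), (15, 30), (19, 34), (20, 30)])
v21: WRITE b=41  (b history now [(2, 11), (10, 19), (12, 26), (13, 31), (15, 30), (19, 34), (20, 30), (21, 41)])

Answer: 21
5
21
34
11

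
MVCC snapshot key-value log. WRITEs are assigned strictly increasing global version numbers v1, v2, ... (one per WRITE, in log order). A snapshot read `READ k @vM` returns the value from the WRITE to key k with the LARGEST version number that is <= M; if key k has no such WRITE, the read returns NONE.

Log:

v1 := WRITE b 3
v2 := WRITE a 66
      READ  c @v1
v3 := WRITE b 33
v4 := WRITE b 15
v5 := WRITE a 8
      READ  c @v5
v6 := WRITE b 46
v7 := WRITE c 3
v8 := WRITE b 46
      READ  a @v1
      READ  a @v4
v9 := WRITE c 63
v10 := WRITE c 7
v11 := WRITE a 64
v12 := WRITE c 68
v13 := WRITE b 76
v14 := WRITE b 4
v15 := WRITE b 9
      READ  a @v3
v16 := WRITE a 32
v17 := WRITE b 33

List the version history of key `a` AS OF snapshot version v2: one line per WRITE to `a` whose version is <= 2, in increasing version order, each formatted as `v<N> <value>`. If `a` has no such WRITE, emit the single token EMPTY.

Answer: v2 66

Derivation:
Scan writes for key=a with version <= 2:
  v1 WRITE b 3 -> skip
  v2 WRITE a 66 -> keep
  v3 WRITE b 33 -> skip
  v4 WRITE b 15 -> skip
  v5 WRITE a 8 -> drop (> snap)
  v6 WRITE b 46 -> skip
  v7 WRITE c 3 -> skip
  v8 WRITE b 46 -> skip
  v9 WRITE c 63 -> skip
  v10 WRITE c 7 -> skip
  v11 WRITE a 64 -> drop (> snap)
  v12 WRITE c 68 -> skip
  v13 WRITE b 76 -> skip
  v14 WRITE b 4 -> skip
  v15 WRITE b 9 -> skip
  v16 WRITE a 32 -> drop (> snap)
  v17 WRITE b 33 -> skip
Collected: [(2, 66)]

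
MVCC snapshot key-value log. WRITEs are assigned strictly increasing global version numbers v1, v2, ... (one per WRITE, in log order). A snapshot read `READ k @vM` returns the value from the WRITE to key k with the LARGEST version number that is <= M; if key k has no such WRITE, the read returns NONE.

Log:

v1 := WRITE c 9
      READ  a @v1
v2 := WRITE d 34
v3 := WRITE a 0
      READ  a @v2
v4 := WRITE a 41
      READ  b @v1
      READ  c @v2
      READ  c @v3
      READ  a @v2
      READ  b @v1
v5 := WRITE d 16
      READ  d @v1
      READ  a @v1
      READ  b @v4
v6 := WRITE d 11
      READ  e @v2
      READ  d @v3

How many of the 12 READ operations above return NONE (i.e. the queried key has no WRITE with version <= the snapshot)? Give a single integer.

Answer: 9

Derivation:
v1: WRITE c=9  (c history now [(1, 9)])
READ a @v1: history=[] -> no version <= 1 -> NONE
v2: WRITE d=34  (d history now [(2, 34)])
v3: WRITE a=0  (a history now [(3, 0)])
READ a @v2: history=[(3, 0)] -> no version <= 2 -> NONE
v4: WRITE a=41  (a history now [(3, 0), (4, 41)])
READ b @v1: history=[] -> no version <= 1 -> NONE
READ c @v2: history=[(1, 9)] -> pick v1 -> 9
READ c @v3: history=[(1, 9)] -> pick v1 -> 9
READ a @v2: history=[(3, 0), (4, 41)] -> no version <= 2 -> NONE
READ b @v1: history=[] -> no version <= 1 -> NONE
v5: WRITE d=16  (d history now [(2, 34), (5, 16)])
READ d @v1: history=[(2, 34), (5, 16)] -> no version <= 1 -> NONE
READ a @v1: history=[(3, 0), (4, 41)] -> no version <= 1 -> NONE
READ b @v4: history=[] -> no version <= 4 -> NONE
v6: WRITE d=11  (d history now [(2, 34), (5, 16), (6, 11)])
READ e @v2: history=[] -> no version <= 2 -> NONE
READ d @v3: history=[(2, 34), (5, 16), (6, 11)] -> pick v2 -> 34
Read results in order: ['NONE', 'NONE', 'NONE', '9', '9', 'NONE', 'NONE', 'NONE', 'NONE', 'NONE', 'NONE', '34']
NONE count = 9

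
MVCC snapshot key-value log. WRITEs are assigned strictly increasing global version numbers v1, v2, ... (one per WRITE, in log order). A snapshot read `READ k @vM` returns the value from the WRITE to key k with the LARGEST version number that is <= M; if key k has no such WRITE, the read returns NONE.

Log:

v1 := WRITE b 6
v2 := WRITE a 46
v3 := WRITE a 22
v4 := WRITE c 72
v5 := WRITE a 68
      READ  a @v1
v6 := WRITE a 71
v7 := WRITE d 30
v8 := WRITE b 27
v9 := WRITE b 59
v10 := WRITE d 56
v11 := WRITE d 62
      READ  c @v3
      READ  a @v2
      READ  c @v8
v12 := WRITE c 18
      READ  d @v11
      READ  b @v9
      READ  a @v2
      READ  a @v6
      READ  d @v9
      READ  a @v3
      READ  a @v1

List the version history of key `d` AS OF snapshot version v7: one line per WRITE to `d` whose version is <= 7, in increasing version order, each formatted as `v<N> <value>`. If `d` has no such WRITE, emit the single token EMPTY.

Scan writes for key=d with version <= 7:
  v1 WRITE b 6 -> skip
  v2 WRITE a 46 -> skip
  v3 WRITE a 22 -> skip
  v4 WRITE c 72 -> skip
  v5 WRITE a 68 -> skip
  v6 WRITE a 71 -> skip
  v7 WRITE d 30 -> keep
  v8 WRITE b 27 -> skip
  v9 WRITE b 59 -> skip
  v10 WRITE d 56 -> drop (> snap)
  v11 WRITE d 62 -> drop (> snap)
  v12 WRITE c 18 -> skip
Collected: [(7, 30)]

Answer: v7 30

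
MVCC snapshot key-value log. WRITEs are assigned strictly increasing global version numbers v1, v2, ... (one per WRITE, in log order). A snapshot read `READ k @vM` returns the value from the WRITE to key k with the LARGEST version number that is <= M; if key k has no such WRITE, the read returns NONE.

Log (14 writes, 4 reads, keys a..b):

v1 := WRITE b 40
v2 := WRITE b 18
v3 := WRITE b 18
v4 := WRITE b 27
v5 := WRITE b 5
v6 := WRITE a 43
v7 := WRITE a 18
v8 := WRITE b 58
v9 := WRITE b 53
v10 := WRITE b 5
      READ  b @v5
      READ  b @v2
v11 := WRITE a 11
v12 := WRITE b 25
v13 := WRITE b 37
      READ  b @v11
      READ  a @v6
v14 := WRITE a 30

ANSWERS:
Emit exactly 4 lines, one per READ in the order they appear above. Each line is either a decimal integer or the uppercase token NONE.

Answer: 5
18
5
43

Derivation:
v1: WRITE b=40  (b history now [(1, 40)])
v2: WRITE b=18  (b history now [(1, 40), (2, 18)])
v3: WRITE b=18  (b history now [(1, 40), (2, 18), (3, 18)])
v4: WRITE b=27  (b history now [(1, 40), (2, 18), (3, 18), (4, 27)])
v5: WRITE b=5  (b history now [(1, 40), (2, 18), (3, 18), (4, 27), (5, 5)])
v6: WRITE a=43  (a history now [(6, 43)])
v7: WRITE a=18  (a history now [(6, 43), (7, 18)])
v8: WRITE b=58  (b history now [(1, 40), (2, 18), (3, 18), (4, 27), (5, 5), (8, 58)])
v9: WRITE b=53  (b history now [(1, 40), (2, 18), (3, 18), (4, 27), (5, 5), (8, 58), (9, 53)])
v10: WRITE b=5  (b history now [(1, 40), (2, 18), (3, 18), (4, 27), (5, 5), (8, 58), (9, 53), (10, 5)])
READ b @v5: history=[(1, 40), (2, 18), (3, 18), (4, 27), (5, 5), (8, 58), (9, 53), (10, 5)] -> pick v5 -> 5
READ b @v2: history=[(1, 40), (2, 18), (3, 18), (4, 27), (5, 5), (8, 58), (9, 53), (10, 5)] -> pick v2 -> 18
v11: WRITE a=11  (a history now [(6, 43), (7, 18), (11, 11)])
v12: WRITE b=25  (b history now [(1, 40), (2, 18), (3, 18), (4, 27), (5, 5), (8, 58), (9, 53), (10, 5), (12, 25)])
v13: WRITE b=37  (b history now [(1, 40), (2, 18), (3, 18), (4, 27), (5, 5), (8, 58), (9, 53), (10, 5), (12, 25), (13, 37)])
READ b @v11: history=[(1, 40), (2, 18), (3, 18), (4, 27), (5, 5), (8, 58), (9, 53), (10, 5), (12, 25), (13, 37)] -> pick v10 -> 5
READ a @v6: history=[(6, 43), (7, 18), (11, 11)] -> pick v6 -> 43
v14: WRITE a=30  (a history now [(6, 43), (7, 18), (11, 11), (14, 30)])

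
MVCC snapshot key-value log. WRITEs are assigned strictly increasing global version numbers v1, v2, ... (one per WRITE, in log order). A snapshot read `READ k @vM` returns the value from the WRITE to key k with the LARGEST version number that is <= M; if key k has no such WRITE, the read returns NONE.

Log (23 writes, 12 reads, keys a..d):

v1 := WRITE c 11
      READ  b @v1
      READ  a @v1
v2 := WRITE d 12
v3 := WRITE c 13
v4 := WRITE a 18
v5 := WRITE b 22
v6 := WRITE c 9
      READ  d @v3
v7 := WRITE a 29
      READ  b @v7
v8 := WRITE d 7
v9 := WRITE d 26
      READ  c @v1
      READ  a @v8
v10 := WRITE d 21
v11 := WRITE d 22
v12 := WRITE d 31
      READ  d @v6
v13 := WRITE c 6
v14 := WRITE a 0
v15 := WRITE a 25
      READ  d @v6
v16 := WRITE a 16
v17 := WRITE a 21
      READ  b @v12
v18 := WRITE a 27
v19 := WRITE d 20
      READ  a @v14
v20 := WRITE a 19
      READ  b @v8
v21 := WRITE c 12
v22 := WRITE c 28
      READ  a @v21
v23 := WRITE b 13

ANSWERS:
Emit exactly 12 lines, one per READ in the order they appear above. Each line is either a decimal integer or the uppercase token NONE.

v1: WRITE c=11  (c history now [(1, 11)])
READ b @v1: history=[] -> no version <= 1 -> NONE
READ a @v1: history=[] -> no version <= 1 -> NONE
v2: WRITE d=12  (d history now [(2, 12)])
v3: WRITE c=13  (c history now [(1, 11), (3, 13)])
v4: WRITE a=18  (a history now [(4, 18)])
v5: WRITE b=22  (b history now [(5, 22)])
v6: WRITE c=9  (c history now [(1, 11), (3, 13), (6, 9)])
READ d @v3: history=[(2, 12)] -> pick v2 -> 12
v7: WRITE a=29  (a history now [(4, 18), (7, 29)])
READ b @v7: history=[(5, 22)] -> pick v5 -> 22
v8: WRITE d=7  (d history now [(2, 12), (8, 7)])
v9: WRITE d=26  (d history now [(2, 12), (8, 7), (9, 26)])
READ c @v1: history=[(1, 11), (3, 13), (6, 9)] -> pick v1 -> 11
READ a @v8: history=[(4, 18), (7, 29)] -> pick v7 -> 29
v10: WRITE d=21  (d history now [(2, 12), (8, 7), (9, 26), (10, 21)])
v11: WRITE d=22  (d history now [(2, 12), (8, 7), (9, 26), (10, 21), (11, 22)])
v12: WRITE d=31  (d history now [(2, 12), (8, 7), (9, 26), (10, 21), (11, 22), (12, 31)])
READ d @v6: history=[(2, 12), (8, 7), (9, 26), (10, 21), (11, 22), (12, 31)] -> pick v2 -> 12
v13: WRITE c=6  (c history now [(1, 11), (3, 13), (6, 9), (13, 6)])
v14: WRITE a=0  (a history now [(4, 18), (7, 29), (14, 0)])
v15: WRITE a=25  (a history now [(4, 18), (7, 29), (14, 0), (15, 25)])
READ d @v6: history=[(2, 12), (8, 7), (9, 26), (10, 21), (11, 22), (12, 31)] -> pick v2 -> 12
v16: WRITE a=16  (a history now [(4, 18), (7, 29), (14, 0), (15, 25), (16, 16)])
v17: WRITE a=21  (a history now [(4, 18), (7, 29), (14, 0), (15, 25), (16, 16), (17, 21)])
READ b @v12: history=[(5, 22)] -> pick v5 -> 22
v18: WRITE a=27  (a history now [(4, 18), (7, 29), (14, 0), (15, 25), (16, 16), (17, 21), (18, 27)])
v19: WRITE d=20  (d history now [(2, 12), (8, 7), (9, 26), (10, 21), (11, 22), (12, 31), (19, 20)])
READ a @v14: history=[(4, 18), (7, 29), (14, 0), (15, 25), (16, 16), (17, 21), (18, 27)] -> pick v14 -> 0
v20: WRITE a=19  (a history now [(4, 18), (7, 29), (14, 0), (15, 25), (16, 16), (17, 21), (18, 27), (20, 19)])
READ b @v8: history=[(5, 22)] -> pick v5 -> 22
v21: WRITE c=12  (c history now [(1, 11), (3, 13), (6, 9), (13, 6), (21, 12)])
v22: WRITE c=28  (c history now [(1, 11), (3, 13), (6, 9), (13, 6), (21, 12), (22, 28)])
READ a @v21: history=[(4, 18), (7, 29), (14, 0), (15, 25), (16, 16), (17, 21), (18, 27), (20, 19)] -> pick v20 -> 19
v23: WRITE b=13  (b history now [(5, 22), (23, 13)])

Answer: NONE
NONE
12
22
11
29
12
12
22
0
22
19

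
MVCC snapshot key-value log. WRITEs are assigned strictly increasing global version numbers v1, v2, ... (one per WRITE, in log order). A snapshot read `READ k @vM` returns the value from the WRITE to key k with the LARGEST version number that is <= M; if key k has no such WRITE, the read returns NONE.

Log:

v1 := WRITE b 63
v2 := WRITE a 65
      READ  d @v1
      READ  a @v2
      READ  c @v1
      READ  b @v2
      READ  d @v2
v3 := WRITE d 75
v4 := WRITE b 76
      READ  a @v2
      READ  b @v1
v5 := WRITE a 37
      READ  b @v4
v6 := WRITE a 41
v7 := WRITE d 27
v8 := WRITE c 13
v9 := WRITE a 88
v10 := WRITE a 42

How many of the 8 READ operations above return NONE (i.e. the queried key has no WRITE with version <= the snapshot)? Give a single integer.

v1: WRITE b=63  (b history now [(1, 63)])
v2: WRITE a=65  (a history now [(2, 65)])
READ d @v1: history=[] -> no version <= 1 -> NONE
READ a @v2: history=[(2, 65)] -> pick v2 -> 65
READ c @v1: history=[] -> no version <= 1 -> NONE
READ b @v2: history=[(1, 63)] -> pick v1 -> 63
READ d @v2: history=[] -> no version <= 2 -> NONE
v3: WRITE d=75  (d history now [(3, 75)])
v4: WRITE b=76  (b history now [(1, 63), (4, 76)])
READ a @v2: history=[(2, 65)] -> pick v2 -> 65
READ b @v1: history=[(1, 63), (4, 76)] -> pick v1 -> 63
v5: WRITE a=37  (a history now [(2, 65), (5, 37)])
READ b @v4: history=[(1, 63), (4, 76)] -> pick v4 -> 76
v6: WRITE a=41  (a history now [(2, 65), (5, 37), (6, 41)])
v7: WRITE d=27  (d history now [(3, 75), (7, 27)])
v8: WRITE c=13  (c history now [(8, 13)])
v9: WRITE a=88  (a history now [(2, 65), (5, 37), (6, 41), (9, 88)])
v10: WRITE a=42  (a history now [(2, 65), (5, 37), (6, 41), (9, 88), (10, 42)])
Read results in order: ['NONE', '65', 'NONE', '63', 'NONE', '65', '63', '76']
NONE count = 3

Answer: 3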